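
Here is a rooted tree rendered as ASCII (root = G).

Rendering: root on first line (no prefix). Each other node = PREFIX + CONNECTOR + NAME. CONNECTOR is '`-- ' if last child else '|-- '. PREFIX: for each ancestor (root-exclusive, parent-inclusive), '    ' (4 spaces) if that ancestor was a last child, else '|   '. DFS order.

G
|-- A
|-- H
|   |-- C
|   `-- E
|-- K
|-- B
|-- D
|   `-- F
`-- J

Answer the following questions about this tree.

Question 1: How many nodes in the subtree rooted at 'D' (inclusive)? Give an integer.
Subtree rooted at D contains: D, F
Count = 2

Answer: 2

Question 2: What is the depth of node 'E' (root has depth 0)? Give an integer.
Answer: 2

Derivation:
Path from root to E: G -> H -> E
Depth = number of edges = 2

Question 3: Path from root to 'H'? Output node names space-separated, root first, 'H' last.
Walk down from root: G -> H

Answer: G H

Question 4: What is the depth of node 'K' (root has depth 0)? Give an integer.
Path from root to K: G -> K
Depth = number of edges = 1

Answer: 1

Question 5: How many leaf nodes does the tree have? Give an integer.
Answer: 7

Derivation:
Leaves (nodes with no children): A, B, C, E, F, J, K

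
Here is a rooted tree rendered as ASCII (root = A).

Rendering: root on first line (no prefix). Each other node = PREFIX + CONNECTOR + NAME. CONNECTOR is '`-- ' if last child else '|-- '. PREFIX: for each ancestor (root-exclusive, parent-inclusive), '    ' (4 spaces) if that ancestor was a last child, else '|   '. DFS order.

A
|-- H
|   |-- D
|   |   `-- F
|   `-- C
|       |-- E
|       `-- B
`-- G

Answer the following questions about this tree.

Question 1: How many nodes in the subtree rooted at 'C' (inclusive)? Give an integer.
Subtree rooted at C contains: B, C, E
Count = 3

Answer: 3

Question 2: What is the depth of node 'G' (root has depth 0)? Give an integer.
Path from root to G: A -> G
Depth = number of edges = 1

Answer: 1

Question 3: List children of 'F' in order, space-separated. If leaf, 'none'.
Node F's children (from adjacency): (leaf)

Answer: none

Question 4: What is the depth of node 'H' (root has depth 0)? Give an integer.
Answer: 1

Derivation:
Path from root to H: A -> H
Depth = number of edges = 1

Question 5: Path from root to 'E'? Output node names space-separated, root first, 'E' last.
Walk down from root: A -> H -> C -> E

Answer: A H C E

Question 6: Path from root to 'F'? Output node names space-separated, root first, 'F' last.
Walk down from root: A -> H -> D -> F

Answer: A H D F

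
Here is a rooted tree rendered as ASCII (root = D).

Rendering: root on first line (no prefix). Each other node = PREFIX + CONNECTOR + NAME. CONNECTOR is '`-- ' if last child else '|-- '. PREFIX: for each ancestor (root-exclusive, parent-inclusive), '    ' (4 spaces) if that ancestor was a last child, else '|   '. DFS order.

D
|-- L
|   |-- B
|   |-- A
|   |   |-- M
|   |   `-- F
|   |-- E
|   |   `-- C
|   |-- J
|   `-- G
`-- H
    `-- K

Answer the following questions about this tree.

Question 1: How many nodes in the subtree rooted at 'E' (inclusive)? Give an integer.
Answer: 2

Derivation:
Subtree rooted at E contains: C, E
Count = 2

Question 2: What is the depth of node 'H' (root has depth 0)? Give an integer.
Answer: 1

Derivation:
Path from root to H: D -> H
Depth = number of edges = 1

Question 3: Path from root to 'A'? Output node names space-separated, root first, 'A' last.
Answer: D L A

Derivation:
Walk down from root: D -> L -> A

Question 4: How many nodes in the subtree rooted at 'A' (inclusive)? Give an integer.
Answer: 3

Derivation:
Subtree rooted at A contains: A, F, M
Count = 3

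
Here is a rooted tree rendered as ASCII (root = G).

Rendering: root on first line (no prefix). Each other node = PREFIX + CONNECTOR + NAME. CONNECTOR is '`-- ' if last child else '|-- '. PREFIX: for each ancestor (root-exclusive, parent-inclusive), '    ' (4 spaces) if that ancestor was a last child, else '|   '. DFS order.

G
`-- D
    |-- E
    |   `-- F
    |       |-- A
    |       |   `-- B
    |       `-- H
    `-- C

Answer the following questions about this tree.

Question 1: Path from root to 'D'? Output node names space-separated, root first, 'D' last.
Walk down from root: G -> D

Answer: G D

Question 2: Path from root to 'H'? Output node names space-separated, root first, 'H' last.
Walk down from root: G -> D -> E -> F -> H

Answer: G D E F H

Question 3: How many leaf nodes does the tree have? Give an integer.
Answer: 3

Derivation:
Leaves (nodes with no children): B, C, H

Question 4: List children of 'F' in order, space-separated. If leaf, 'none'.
Answer: A H

Derivation:
Node F's children (from adjacency): A, H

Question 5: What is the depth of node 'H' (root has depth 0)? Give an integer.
Path from root to H: G -> D -> E -> F -> H
Depth = number of edges = 4

Answer: 4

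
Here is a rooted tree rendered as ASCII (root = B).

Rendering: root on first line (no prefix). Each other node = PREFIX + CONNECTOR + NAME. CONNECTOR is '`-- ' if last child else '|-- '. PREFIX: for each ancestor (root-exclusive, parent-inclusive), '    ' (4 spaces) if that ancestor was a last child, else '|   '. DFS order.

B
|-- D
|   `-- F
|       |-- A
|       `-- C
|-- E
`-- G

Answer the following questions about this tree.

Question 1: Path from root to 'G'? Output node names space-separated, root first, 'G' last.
Answer: B G

Derivation:
Walk down from root: B -> G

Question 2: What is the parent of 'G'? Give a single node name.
Answer: B

Derivation:
Scan adjacency: G appears as child of B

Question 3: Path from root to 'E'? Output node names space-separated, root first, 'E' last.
Answer: B E

Derivation:
Walk down from root: B -> E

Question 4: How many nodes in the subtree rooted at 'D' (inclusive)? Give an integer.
Answer: 4

Derivation:
Subtree rooted at D contains: A, C, D, F
Count = 4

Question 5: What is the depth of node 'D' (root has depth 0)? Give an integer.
Answer: 1

Derivation:
Path from root to D: B -> D
Depth = number of edges = 1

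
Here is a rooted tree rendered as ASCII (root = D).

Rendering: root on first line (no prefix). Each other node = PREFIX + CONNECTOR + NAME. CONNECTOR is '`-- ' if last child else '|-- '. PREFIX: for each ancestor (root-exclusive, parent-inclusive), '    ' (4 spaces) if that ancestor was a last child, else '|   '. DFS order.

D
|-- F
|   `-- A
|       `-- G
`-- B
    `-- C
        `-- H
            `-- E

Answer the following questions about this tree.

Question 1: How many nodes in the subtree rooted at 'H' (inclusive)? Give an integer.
Answer: 2

Derivation:
Subtree rooted at H contains: E, H
Count = 2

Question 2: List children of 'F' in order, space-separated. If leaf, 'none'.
Node F's children (from adjacency): A

Answer: A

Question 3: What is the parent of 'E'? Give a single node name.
Scan adjacency: E appears as child of H

Answer: H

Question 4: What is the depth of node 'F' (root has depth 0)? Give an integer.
Answer: 1

Derivation:
Path from root to F: D -> F
Depth = number of edges = 1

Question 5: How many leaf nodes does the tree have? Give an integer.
Leaves (nodes with no children): E, G

Answer: 2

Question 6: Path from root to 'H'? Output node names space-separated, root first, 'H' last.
Walk down from root: D -> B -> C -> H

Answer: D B C H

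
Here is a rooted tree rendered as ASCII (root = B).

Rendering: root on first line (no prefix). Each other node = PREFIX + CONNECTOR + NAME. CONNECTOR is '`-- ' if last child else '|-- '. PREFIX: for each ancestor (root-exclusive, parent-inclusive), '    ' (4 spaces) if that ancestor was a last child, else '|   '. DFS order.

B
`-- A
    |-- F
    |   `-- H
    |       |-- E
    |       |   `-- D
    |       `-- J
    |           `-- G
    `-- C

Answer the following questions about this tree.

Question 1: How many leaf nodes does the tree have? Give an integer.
Answer: 3

Derivation:
Leaves (nodes with no children): C, D, G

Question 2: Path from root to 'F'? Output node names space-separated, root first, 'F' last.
Walk down from root: B -> A -> F

Answer: B A F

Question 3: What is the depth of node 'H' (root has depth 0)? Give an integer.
Path from root to H: B -> A -> F -> H
Depth = number of edges = 3

Answer: 3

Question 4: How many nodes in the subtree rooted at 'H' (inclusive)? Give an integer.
Answer: 5

Derivation:
Subtree rooted at H contains: D, E, G, H, J
Count = 5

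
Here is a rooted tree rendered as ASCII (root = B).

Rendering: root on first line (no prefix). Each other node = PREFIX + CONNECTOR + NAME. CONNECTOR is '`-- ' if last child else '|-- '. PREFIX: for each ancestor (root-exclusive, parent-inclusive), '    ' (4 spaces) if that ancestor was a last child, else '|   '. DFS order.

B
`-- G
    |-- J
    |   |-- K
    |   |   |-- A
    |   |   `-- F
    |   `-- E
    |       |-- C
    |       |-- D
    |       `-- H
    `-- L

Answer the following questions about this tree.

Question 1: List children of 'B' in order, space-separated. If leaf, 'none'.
Answer: G

Derivation:
Node B's children (from adjacency): G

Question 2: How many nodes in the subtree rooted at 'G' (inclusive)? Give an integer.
Subtree rooted at G contains: A, C, D, E, F, G, H, J, K, L
Count = 10

Answer: 10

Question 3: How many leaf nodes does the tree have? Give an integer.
Answer: 6

Derivation:
Leaves (nodes with no children): A, C, D, F, H, L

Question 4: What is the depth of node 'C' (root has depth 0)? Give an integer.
Answer: 4

Derivation:
Path from root to C: B -> G -> J -> E -> C
Depth = number of edges = 4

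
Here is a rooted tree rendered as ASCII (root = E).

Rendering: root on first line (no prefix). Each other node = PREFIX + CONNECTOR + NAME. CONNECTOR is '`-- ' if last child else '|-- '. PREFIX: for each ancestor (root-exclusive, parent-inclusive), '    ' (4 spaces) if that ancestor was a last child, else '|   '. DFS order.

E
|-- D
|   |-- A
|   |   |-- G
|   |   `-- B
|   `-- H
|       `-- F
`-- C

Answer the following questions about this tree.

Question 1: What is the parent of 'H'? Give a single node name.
Scan adjacency: H appears as child of D

Answer: D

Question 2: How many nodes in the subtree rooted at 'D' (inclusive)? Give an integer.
Answer: 6

Derivation:
Subtree rooted at D contains: A, B, D, F, G, H
Count = 6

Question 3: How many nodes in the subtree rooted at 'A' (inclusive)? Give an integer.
Subtree rooted at A contains: A, B, G
Count = 3

Answer: 3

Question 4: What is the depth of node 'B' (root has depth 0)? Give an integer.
Path from root to B: E -> D -> A -> B
Depth = number of edges = 3

Answer: 3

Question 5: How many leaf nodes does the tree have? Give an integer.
Leaves (nodes with no children): B, C, F, G

Answer: 4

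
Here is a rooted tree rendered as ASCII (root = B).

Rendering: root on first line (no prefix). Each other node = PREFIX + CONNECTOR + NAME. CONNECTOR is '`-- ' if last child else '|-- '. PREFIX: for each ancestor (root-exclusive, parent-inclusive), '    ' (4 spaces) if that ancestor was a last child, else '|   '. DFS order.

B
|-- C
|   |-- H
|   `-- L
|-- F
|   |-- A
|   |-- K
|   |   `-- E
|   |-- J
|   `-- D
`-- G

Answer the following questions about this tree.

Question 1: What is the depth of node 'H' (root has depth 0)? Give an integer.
Answer: 2

Derivation:
Path from root to H: B -> C -> H
Depth = number of edges = 2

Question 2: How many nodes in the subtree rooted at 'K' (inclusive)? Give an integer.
Subtree rooted at K contains: E, K
Count = 2

Answer: 2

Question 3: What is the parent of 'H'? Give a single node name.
Answer: C

Derivation:
Scan adjacency: H appears as child of C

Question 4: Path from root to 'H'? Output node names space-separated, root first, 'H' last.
Walk down from root: B -> C -> H

Answer: B C H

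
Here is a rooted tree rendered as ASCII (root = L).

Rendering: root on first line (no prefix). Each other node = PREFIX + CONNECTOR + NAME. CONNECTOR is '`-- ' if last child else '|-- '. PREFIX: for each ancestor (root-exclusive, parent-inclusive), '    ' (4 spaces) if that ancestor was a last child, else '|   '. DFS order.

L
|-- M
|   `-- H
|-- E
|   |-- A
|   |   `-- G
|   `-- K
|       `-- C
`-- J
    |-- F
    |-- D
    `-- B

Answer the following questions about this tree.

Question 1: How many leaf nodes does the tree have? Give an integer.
Leaves (nodes with no children): B, C, D, F, G, H

Answer: 6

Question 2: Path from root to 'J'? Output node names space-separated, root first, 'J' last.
Walk down from root: L -> J

Answer: L J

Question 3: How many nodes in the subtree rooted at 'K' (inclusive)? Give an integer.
Answer: 2

Derivation:
Subtree rooted at K contains: C, K
Count = 2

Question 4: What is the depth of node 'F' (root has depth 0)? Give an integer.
Answer: 2

Derivation:
Path from root to F: L -> J -> F
Depth = number of edges = 2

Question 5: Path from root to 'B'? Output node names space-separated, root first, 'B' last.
Answer: L J B

Derivation:
Walk down from root: L -> J -> B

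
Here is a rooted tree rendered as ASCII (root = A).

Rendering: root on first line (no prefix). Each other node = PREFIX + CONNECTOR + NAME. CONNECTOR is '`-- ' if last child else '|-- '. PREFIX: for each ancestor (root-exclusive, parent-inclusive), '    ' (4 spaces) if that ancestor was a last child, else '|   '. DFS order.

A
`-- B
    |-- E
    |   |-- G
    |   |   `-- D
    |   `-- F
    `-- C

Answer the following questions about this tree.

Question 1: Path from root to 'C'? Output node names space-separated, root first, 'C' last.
Walk down from root: A -> B -> C

Answer: A B C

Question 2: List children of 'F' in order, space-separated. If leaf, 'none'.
Answer: none

Derivation:
Node F's children (from adjacency): (leaf)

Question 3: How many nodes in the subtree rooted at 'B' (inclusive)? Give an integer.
Answer: 6

Derivation:
Subtree rooted at B contains: B, C, D, E, F, G
Count = 6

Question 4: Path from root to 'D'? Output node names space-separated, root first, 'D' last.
Answer: A B E G D

Derivation:
Walk down from root: A -> B -> E -> G -> D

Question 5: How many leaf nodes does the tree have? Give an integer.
Leaves (nodes with no children): C, D, F

Answer: 3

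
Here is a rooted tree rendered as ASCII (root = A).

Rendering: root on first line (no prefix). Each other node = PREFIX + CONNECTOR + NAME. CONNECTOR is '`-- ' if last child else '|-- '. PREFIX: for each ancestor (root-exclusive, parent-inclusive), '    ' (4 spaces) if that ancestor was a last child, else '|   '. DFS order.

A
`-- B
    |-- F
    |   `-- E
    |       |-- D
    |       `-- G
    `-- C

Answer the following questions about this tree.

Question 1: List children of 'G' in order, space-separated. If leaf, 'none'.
Node G's children (from adjacency): (leaf)

Answer: none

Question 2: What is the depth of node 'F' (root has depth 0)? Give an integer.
Answer: 2

Derivation:
Path from root to F: A -> B -> F
Depth = number of edges = 2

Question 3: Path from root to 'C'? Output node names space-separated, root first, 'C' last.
Answer: A B C

Derivation:
Walk down from root: A -> B -> C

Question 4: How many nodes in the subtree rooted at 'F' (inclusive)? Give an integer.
Answer: 4

Derivation:
Subtree rooted at F contains: D, E, F, G
Count = 4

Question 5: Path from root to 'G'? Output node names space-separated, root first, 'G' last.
Answer: A B F E G

Derivation:
Walk down from root: A -> B -> F -> E -> G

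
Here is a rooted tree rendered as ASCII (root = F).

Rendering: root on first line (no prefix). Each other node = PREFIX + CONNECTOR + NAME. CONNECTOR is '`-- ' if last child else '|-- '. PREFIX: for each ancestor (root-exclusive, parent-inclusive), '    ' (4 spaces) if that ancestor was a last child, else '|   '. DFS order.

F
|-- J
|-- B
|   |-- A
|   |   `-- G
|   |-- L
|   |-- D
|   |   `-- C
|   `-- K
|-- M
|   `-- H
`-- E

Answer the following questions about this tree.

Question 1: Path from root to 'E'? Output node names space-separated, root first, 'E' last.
Walk down from root: F -> E

Answer: F E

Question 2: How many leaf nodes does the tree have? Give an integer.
Leaves (nodes with no children): C, E, G, H, J, K, L

Answer: 7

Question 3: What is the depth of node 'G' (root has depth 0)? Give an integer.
Answer: 3

Derivation:
Path from root to G: F -> B -> A -> G
Depth = number of edges = 3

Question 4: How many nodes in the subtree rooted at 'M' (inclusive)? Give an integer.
Subtree rooted at M contains: H, M
Count = 2

Answer: 2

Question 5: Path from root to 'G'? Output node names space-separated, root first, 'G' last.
Answer: F B A G

Derivation:
Walk down from root: F -> B -> A -> G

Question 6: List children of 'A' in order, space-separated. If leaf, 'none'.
Node A's children (from adjacency): G

Answer: G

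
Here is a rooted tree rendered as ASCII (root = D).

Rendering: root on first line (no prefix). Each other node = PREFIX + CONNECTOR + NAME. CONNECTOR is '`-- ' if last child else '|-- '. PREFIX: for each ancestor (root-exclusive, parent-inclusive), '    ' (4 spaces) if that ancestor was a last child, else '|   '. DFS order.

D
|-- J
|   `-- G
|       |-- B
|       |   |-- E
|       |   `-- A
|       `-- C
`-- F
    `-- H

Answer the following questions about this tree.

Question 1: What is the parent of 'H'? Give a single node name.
Answer: F

Derivation:
Scan adjacency: H appears as child of F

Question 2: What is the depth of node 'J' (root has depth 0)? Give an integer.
Path from root to J: D -> J
Depth = number of edges = 1

Answer: 1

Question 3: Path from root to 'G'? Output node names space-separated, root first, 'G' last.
Answer: D J G

Derivation:
Walk down from root: D -> J -> G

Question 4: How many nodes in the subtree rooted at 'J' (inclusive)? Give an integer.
Subtree rooted at J contains: A, B, C, E, G, J
Count = 6

Answer: 6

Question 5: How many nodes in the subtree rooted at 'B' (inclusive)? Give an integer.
Answer: 3

Derivation:
Subtree rooted at B contains: A, B, E
Count = 3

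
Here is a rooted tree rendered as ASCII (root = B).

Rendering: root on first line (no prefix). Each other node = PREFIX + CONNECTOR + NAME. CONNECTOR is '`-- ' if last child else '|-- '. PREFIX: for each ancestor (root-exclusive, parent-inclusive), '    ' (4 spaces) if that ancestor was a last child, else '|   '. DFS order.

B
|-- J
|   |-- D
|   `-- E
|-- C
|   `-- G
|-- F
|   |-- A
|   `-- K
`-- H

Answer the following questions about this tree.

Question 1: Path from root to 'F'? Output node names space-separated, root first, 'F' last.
Walk down from root: B -> F

Answer: B F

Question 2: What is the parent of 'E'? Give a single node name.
Scan adjacency: E appears as child of J

Answer: J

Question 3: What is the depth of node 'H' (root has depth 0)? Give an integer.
Path from root to H: B -> H
Depth = number of edges = 1

Answer: 1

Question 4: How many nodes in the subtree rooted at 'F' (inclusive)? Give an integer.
Answer: 3

Derivation:
Subtree rooted at F contains: A, F, K
Count = 3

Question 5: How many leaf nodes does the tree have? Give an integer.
Leaves (nodes with no children): A, D, E, G, H, K

Answer: 6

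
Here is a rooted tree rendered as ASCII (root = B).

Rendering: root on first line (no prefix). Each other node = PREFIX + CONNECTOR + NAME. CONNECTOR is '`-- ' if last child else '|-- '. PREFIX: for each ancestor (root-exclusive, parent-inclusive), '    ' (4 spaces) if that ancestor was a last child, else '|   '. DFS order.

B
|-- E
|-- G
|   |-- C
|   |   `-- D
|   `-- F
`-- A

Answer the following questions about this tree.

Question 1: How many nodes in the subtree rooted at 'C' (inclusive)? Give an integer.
Subtree rooted at C contains: C, D
Count = 2

Answer: 2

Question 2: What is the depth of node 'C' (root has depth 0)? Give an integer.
Path from root to C: B -> G -> C
Depth = number of edges = 2

Answer: 2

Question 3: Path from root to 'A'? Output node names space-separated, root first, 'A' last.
Walk down from root: B -> A

Answer: B A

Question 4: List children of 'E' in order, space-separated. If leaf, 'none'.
Answer: none

Derivation:
Node E's children (from adjacency): (leaf)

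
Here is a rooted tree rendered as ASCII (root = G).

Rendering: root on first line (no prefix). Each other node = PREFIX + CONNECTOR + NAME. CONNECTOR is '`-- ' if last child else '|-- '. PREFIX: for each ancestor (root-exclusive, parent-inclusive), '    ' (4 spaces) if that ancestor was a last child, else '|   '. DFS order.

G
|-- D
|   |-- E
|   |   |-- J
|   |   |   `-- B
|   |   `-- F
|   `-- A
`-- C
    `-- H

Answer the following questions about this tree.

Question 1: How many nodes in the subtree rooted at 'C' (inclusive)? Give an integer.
Answer: 2

Derivation:
Subtree rooted at C contains: C, H
Count = 2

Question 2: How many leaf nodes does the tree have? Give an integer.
Answer: 4

Derivation:
Leaves (nodes with no children): A, B, F, H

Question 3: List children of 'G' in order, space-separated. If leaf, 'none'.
Answer: D C

Derivation:
Node G's children (from adjacency): D, C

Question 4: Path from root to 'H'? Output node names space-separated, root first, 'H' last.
Walk down from root: G -> C -> H

Answer: G C H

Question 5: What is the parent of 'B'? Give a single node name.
Scan adjacency: B appears as child of J

Answer: J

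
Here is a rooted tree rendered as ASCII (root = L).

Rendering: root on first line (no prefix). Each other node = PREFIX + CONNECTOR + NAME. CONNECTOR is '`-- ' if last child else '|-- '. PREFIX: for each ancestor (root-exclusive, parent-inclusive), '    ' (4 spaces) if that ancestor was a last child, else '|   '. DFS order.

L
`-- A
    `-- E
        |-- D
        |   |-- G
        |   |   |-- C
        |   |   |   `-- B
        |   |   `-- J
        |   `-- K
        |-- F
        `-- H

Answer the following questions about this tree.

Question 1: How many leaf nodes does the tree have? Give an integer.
Leaves (nodes with no children): B, F, H, J, K

Answer: 5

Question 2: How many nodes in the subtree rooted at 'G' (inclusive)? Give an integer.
Subtree rooted at G contains: B, C, G, J
Count = 4

Answer: 4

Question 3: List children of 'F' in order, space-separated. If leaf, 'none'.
Node F's children (from adjacency): (leaf)

Answer: none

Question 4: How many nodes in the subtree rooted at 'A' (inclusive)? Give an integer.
Answer: 10

Derivation:
Subtree rooted at A contains: A, B, C, D, E, F, G, H, J, K
Count = 10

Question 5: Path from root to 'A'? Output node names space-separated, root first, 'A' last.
Walk down from root: L -> A

Answer: L A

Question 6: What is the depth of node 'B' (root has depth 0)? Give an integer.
Path from root to B: L -> A -> E -> D -> G -> C -> B
Depth = number of edges = 6

Answer: 6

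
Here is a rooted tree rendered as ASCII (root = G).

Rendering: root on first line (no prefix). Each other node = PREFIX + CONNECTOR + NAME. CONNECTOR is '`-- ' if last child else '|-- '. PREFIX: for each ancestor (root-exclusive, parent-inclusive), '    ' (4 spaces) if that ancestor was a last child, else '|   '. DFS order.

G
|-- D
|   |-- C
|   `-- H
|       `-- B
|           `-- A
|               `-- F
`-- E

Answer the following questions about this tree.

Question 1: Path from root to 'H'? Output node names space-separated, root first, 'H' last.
Walk down from root: G -> D -> H

Answer: G D H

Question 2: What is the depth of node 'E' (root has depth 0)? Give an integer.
Answer: 1

Derivation:
Path from root to E: G -> E
Depth = number of edges = 1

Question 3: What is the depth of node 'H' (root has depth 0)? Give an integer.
Path from root to H: G -> D -> H
Depth = number of edges = 2

Answer: 2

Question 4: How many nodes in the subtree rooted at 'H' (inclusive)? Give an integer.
Subtree rooted at H contains: A, B, F, H
Count = 4

Answer: 4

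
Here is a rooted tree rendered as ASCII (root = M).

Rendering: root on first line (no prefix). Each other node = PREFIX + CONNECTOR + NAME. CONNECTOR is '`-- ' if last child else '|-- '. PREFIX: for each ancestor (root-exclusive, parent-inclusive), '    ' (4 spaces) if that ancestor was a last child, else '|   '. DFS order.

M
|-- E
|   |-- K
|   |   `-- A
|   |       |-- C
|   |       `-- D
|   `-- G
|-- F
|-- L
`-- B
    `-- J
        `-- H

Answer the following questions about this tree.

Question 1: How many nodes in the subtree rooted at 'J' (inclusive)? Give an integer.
Answer: 2

Derivation:
Subtree rooted at J contains: H, J
Count = 2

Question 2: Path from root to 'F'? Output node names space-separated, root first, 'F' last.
Walk down from root: M -> F

Answer: M F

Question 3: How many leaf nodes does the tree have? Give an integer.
Answer: 6

Derivation:
Leaves (nodes with no children): C, D, F, G, H, L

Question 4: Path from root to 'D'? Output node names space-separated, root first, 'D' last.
Walk down from root: M -> E -> K -> A -> D

Answer: M E K A D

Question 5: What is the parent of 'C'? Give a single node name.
Answer: A

Derivation:
Scan adjacency: C appears as child of A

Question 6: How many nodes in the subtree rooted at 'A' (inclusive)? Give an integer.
Subtree rooted at A contains: A, C, D
Count = 3

Answer: 3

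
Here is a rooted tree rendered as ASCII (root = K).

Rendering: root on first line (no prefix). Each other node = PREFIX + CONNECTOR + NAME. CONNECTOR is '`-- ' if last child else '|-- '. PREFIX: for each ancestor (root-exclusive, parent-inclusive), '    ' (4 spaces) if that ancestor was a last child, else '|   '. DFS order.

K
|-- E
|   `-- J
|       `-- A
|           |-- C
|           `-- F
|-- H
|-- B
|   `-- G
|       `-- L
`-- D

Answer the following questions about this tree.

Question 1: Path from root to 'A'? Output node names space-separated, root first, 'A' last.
Answer: K E J A

Derivation:
Walk down from root: K -> E -> J -> A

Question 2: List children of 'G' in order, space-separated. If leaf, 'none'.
Answer: L

Derivation:
Node G's children (from adjacency): L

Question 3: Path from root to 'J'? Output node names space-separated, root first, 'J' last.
Answer: K E J

Derivation:
Walk down from root: K -> E -> J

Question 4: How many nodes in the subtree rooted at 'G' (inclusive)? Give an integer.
Answer: 2

Derivation:
Subtree rooted at G contains: G, L
Count = 2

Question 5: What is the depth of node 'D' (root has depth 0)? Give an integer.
Answer: 1

Derivation:
Path from root to D: K -> D
Depth = number of edges = 1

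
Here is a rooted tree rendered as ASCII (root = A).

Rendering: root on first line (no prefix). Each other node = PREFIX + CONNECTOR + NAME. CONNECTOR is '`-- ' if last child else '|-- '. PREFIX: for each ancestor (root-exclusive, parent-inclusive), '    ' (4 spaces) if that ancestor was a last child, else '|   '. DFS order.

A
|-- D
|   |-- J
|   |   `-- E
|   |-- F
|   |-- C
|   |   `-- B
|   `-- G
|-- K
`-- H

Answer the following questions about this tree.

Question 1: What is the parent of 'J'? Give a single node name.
Answer: D

Derivation:
Scan adjacency: J appears as child of D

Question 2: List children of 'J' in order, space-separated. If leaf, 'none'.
Node J's children (from adjacency): E

Answer: E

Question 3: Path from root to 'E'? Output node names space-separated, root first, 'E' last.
Answer: A D J E

Derivation:
Walk down from root: A -> D -> J -> E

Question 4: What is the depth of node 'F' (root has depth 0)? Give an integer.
Answer: 2

Derivation:
Path from root to F: A -> D -> F
Depth = number of edges = 2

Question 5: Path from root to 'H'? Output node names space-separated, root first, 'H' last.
Answer: A H

Derivation:
Walk down from root: A -> H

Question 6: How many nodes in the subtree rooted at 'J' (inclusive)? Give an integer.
Subtree rooted at J contains: E, J
Count = 2

Answer: 2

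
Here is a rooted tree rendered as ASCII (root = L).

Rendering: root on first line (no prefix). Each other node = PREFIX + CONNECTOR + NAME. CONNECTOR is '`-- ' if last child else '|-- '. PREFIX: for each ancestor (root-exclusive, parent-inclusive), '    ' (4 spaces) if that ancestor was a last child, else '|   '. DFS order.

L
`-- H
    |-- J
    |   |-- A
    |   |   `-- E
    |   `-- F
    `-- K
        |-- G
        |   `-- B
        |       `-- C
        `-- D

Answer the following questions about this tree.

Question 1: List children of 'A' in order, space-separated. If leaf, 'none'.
Answer: E

Derivation:
Node A's children (from adjacency): E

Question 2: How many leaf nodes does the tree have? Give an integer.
Answer: 4

Derivation:
Leaves (nodes with no children): C, D, E, F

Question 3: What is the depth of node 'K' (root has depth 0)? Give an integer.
Answer: 2

Derivation:
Path from root to K: L -> H -> K
Depth = number of edges = 2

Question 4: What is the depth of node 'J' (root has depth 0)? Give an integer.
Answer: 2

Derivation:
Path from root to J: L -> H -> J
Depth = number of edges = 2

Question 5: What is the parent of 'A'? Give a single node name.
Scan adjacency: A appears as child of J

Answer: J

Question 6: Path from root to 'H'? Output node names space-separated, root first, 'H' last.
Answer: L H

Derivation:
Walk down from root: L -> H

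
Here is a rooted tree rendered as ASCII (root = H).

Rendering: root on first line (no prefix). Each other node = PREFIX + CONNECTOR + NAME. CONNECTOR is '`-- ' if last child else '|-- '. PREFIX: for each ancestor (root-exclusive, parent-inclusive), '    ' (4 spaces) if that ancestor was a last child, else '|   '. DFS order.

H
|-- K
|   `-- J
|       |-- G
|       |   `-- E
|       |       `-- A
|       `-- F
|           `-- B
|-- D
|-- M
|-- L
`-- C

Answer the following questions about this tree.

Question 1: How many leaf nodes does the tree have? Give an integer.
Answer: 6

Derivation:
Leaves (nodes with no children): A, B, C, D, L, M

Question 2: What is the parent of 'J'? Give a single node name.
Answer: K

Derivation:
Scan adjacency: J appears as child of K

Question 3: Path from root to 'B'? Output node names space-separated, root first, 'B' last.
Answer: H K J F B

Derivation:
Walk down from root: H -> K -> J -> F -> B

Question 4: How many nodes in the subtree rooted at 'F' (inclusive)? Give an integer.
Answer: 2

Derivation:
Subtree rooted at F contains: B, F
Count = 2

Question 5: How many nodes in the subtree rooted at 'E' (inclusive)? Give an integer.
Answer: 2

Derivation:
Subtree rooted at E contains: A, E
Count = 2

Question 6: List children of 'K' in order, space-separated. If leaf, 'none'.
Node K's children (from adjacency): J

Answer: J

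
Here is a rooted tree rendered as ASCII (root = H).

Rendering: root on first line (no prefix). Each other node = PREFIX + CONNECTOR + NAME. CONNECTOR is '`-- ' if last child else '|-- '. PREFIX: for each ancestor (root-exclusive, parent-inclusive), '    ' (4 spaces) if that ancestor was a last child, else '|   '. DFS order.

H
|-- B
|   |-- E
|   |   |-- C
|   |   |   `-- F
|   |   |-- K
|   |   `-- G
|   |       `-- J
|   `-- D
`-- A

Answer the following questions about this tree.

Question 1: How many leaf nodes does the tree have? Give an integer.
Answer: 5

Derivation:
Leaves (nodes with no children): A, D, F, J, K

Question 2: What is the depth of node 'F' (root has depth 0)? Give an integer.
Answer: 4

Derivation:
Path from root to F: H -> B -> E -> C -> F
Depth = number of edges = 4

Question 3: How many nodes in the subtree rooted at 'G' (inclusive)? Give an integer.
Subtree rooted at G contains: G, J
Count = 2

Answer: 2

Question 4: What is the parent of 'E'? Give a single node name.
Answer: B

Derivation:
Scan adjacency: E appears as child of B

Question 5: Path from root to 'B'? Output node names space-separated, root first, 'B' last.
Answer: H B

Derivation:
Walk down from root: H -> B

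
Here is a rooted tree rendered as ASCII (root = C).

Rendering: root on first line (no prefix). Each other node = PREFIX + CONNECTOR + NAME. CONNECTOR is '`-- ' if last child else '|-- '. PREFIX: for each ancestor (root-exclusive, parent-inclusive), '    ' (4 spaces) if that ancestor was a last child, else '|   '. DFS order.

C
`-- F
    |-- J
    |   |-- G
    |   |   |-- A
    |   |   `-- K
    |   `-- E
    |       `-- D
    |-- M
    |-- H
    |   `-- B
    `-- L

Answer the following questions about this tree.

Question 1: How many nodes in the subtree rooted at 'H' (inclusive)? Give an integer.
Subtree rooted at H contains: B, H
Count = 2

Answer: 2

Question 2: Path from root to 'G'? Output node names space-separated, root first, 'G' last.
Answer: C F J G

Derivation:
Walk down from root: C -> F -> J -> G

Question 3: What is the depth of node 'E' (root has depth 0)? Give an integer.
Path from root to E: C -> F -> J -> E
Depth = number of edges = 3

Answer: 3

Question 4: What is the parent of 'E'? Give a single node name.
Scan adjacency: E appears as child of J

Answer: J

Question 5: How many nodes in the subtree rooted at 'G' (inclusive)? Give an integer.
Answer: 3

Derivation:
Subtree rooted at G contains: A, G, K
Count = 3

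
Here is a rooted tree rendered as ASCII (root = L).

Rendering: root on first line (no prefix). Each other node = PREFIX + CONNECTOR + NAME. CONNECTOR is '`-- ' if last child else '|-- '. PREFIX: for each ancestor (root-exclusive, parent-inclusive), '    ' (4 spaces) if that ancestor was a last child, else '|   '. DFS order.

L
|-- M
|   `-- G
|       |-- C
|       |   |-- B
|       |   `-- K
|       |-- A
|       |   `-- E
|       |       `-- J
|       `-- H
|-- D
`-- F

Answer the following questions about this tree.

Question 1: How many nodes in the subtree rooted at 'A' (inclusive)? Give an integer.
Subtree rooted at A contains: A, E, J
Count = 3

Answer: 3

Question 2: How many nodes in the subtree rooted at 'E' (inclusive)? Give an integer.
Subtree rooted at E contains: E, J
Count = 2

Answer: 2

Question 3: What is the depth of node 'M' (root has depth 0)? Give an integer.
Answer: 1

Derivation:
Path from root to M: L -> M
Depth = number of edges = 1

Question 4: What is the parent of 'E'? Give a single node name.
Answer: A

Derivation:
Scan adjacency: E appears as child of A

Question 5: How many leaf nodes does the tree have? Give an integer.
Leaves (nodes with no children): B, D, F, H, J, K

Answer: 6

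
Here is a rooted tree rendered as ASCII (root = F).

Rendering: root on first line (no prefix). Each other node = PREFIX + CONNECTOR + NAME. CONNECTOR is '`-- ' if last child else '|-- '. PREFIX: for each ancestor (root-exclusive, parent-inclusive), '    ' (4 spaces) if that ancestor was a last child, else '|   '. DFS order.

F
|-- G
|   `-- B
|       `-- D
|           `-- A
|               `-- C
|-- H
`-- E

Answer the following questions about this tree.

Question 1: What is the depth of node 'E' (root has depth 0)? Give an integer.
Path from root to E: F -> E
Depth = number of edges = 1

Answer: 1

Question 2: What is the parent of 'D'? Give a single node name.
Answer: B

Derivation:
Scan adjacency: D appears as child of B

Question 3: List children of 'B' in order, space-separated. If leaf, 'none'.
Answer: D

Derivation:
Node B's children (from adjacency): D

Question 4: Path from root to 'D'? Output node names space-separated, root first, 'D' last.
Walk down from root: F -> G -> B -> D

Answer: F G B D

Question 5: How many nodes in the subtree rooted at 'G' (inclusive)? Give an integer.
Subtree rooted at G contains: A, B, C, D, G
Count = 5

Answer: 5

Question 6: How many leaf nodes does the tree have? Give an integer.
Answer: 3

Derivation:
Leaves (nodes with no children): C, E, H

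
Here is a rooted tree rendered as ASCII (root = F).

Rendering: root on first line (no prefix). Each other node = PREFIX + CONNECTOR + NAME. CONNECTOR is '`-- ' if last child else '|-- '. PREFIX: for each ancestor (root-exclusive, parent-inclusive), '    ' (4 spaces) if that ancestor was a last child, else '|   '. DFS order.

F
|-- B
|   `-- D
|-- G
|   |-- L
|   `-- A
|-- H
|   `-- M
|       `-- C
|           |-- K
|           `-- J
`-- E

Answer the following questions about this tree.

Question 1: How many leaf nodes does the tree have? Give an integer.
Answer: 6

Derivation:
Leaves (nodes with no children): A, D, E, J, K, L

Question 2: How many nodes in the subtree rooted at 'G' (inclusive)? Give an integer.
Subtree rooted at G contains: A, G, L
Count = 3

Answer: 3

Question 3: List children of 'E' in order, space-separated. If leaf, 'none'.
Node E's children (from adjacency): (leaf)

Answer: none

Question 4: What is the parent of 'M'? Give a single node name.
Scan adjacency: M appears as child of H

Answer: H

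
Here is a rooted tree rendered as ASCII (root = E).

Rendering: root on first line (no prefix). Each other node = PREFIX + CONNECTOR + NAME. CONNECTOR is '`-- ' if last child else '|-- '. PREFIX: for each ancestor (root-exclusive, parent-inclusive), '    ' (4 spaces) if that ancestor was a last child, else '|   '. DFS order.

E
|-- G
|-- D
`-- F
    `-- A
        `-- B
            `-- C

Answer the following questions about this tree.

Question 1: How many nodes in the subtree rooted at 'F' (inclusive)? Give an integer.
Answer: 4

Derivation:
Subtree rooted at F contains: A, B, C, F
Count = 4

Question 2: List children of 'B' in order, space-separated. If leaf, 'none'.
Answer: C

Derivation:
Node B's children (from adjacency): C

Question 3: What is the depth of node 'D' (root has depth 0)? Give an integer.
Answer: 1

Derivation:
Path from root to D: E -> D
Depth = number of edges = 1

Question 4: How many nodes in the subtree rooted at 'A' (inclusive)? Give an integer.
Subtree rooted at A contains: A, B, C
Count = 3

Answer: 3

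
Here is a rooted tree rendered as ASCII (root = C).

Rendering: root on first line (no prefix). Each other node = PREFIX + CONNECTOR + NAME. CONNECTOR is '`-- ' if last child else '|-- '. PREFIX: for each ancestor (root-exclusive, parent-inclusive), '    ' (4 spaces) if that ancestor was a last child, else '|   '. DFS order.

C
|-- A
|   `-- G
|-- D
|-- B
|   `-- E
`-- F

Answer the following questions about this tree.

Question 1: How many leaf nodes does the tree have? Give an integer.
Answer: 4

Derivation:
Leaves (nodes with no children): D, E, F, G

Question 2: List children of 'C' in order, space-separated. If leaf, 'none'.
Node C's children (from adjacency): A, D, B, F

Answer: A D B F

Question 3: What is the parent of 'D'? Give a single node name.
Scan adjacency: D appears as child of C

Answer: C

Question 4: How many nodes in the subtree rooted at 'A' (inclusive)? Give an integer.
Subtree rooted at A contains: A, G
Count = 2

Answer: 2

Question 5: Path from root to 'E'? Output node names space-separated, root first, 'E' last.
Walk down from root: C -> B -> E

Answer: C B E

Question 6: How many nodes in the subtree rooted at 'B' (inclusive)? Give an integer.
Answer: 2

Derivation:
Subtree rooted at B contains: B, E
Count = 2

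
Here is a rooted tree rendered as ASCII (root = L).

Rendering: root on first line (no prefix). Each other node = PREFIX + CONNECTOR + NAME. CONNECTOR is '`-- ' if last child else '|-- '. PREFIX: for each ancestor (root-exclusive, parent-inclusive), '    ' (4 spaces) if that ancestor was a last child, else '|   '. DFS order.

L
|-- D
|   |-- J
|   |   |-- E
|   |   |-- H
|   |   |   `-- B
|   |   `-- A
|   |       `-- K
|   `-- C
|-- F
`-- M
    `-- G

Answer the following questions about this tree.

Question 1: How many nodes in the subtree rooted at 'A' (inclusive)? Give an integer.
Subtree rooted at A contains: A, K
Count = 2

Answer: 2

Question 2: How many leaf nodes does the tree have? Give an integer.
Answer: 6

Derivation:
Leaves (nodes with no children): B, C, E, F, G, K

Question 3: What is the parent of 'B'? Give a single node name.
Answer: H

Derivation:
Scan adjacency: B appears as child of H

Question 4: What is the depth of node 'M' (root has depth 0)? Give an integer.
Answer: 1

Derivation:
Path from root to M: L -> M
Depth = number of edges = 1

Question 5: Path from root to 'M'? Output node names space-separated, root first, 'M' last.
Answer: L M

Derivation:
Walk down from root: L -> M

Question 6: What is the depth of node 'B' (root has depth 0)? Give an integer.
Path from root to B: L -> D -> J -> H -> B
Depth = number of edges = 4

Answer: 4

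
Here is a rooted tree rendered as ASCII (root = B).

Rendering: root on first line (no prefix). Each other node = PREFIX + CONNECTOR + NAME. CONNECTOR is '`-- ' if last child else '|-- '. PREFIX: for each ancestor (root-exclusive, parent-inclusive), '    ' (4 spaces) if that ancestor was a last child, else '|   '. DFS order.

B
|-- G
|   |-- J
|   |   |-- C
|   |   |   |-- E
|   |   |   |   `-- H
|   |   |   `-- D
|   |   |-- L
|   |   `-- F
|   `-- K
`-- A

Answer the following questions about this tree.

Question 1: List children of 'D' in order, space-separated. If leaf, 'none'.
Answer: none

Derivation:
Node D's children (from adjacency): (leaf)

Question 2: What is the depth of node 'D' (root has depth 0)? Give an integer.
Answer: 4

Derivation:
Path from root to D: B -> G -> J -> C -> D
Depth = number of edges = 4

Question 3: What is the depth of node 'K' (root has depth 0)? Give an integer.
Answer: 2

Derivation:
Path from root to K: B -> G -> K
Depth = number of edges = 2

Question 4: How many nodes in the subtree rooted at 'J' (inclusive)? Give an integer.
Answer: 7

Derivation:
Subtree rooted at J contains: C, D, E, F, H, J, L
Count = 7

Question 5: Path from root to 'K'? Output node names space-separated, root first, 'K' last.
Answer: B G K

Derivation:
Walk down from root: B -> G -> K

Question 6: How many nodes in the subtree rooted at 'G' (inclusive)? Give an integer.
Answer: 9

Derivation:
Subtree rooted at G contains: C, D, E, F, G, H, J, K, L
Count = 9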